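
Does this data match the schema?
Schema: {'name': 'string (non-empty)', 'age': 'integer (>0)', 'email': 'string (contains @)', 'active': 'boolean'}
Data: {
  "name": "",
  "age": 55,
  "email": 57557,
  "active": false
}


Validating each field against schema:
  name: FAIL ("" is an empty string)
  age: OK (positive integer)
  email: FAIL (57557 is not a string)
  active: OK (boolean)

Result: INVALID (2 errors: name, email)

INVALID (2 errors: name, email)


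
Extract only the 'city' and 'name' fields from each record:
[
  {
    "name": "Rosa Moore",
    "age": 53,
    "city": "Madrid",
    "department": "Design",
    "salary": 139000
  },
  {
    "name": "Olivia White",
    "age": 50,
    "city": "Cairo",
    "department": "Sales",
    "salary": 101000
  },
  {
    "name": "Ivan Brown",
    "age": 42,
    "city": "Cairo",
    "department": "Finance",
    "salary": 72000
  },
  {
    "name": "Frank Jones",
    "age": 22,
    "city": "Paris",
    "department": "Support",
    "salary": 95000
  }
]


Original: 4 records with fields: name, age, city, department, salary
Keep: ['city', 'name']
Drop: ['age', 'department', 'salary']
Result: 4 records, 2 fields each

[
  {
    "city": "Madrid",
    "name": "Rosa Moore"
  },
  {
    "city": "Cairo",
    "name": "Olivia White"
  },
  {
    "city": "Cairo",
    "name": "Ivan Brown"
  },
  {
    "city": "Paris",
    "name": "Frank Jones"
  }
]


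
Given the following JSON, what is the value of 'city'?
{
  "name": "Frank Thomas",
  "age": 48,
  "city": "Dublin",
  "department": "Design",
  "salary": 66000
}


Looking up field 'city'
Value: Dublin

Dublin


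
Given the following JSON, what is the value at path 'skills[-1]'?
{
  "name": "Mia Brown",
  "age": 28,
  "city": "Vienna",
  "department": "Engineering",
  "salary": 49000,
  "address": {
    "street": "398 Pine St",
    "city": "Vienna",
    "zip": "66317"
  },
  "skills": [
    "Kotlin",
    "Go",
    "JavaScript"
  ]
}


Query: skills[-1]
Path: skills -> last element
Value: JavaScript

JavaScript


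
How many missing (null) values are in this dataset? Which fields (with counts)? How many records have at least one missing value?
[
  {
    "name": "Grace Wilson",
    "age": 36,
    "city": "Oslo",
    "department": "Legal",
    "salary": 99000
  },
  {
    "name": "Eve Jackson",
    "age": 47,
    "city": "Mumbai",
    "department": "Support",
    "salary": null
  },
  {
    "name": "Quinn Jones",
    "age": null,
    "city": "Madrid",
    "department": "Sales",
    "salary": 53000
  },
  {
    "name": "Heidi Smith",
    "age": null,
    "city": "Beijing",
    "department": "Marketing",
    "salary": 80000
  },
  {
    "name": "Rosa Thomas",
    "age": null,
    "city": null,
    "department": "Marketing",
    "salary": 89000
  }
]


Checking for missing (null) values in 5 records:

  Grace Wilson: complete
  Eve Jackson: salary
  Quinn Jones: age
  Heidi Smith: age
  Rosa Thomas: age, city

Per field:
  name: 0 missing
  age: 3 missing
  city: 1 missing
  department: 0 missing
  salary: 1 missing

Total missing values: 5
Records with any missing: 4

5 missing values (age: 3, city: 1, salary: 1); 4 incomplete records


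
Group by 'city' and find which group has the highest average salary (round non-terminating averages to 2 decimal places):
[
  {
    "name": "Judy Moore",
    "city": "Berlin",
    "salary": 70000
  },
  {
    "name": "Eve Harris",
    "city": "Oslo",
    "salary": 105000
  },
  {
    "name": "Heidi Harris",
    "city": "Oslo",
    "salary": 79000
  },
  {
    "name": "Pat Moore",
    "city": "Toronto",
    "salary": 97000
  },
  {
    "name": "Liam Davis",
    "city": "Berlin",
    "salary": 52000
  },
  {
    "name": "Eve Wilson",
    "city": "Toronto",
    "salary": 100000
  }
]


Group by: city

Groups:
  Berlin: 2 people, avg salary = 122000/2 = $61000
  Oslo: 2 people, avg salary = 184000/2 = $92000
  Toronto: 2 people, avg salary = 197000/2 = $98500

Highest average salary: Toronto ($98500)

Toronto ($98500)


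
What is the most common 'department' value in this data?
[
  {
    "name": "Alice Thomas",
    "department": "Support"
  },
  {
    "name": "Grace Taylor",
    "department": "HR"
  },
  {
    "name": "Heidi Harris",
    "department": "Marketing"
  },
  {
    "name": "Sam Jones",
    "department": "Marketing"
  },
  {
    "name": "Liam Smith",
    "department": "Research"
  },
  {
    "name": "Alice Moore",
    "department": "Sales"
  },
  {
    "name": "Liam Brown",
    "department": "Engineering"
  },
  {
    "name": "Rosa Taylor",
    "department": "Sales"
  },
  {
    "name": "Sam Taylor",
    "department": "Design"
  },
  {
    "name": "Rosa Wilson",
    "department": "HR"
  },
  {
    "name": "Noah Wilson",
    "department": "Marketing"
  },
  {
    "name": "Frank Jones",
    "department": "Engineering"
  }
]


Counting 'department' values across 12 records:

  Marketing: 3 ###
  HR: 2 ##
  Sales: 2 ##
  Engineering: 2 ##
  Support: 1 #
  Research: 1 #
  Design: 1 #

Most common: Marketing (3 times)

Marketing (3 times)


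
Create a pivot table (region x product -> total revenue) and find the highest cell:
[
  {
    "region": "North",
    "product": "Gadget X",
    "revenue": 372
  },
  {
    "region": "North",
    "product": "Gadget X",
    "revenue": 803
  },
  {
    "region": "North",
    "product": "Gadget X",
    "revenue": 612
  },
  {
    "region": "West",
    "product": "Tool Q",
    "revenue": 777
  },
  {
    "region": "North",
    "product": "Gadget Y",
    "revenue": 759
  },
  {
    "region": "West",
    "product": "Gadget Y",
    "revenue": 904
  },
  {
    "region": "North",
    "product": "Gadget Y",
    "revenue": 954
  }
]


Pivot: region (rows) x product (columns) -> total revenue

     Gadget X      Gadget Y      Tool Q      
North         1787          1713             0  
West             0           904           777  

Highest: North / Gadget X = $1787

North / Gadget X = $1787


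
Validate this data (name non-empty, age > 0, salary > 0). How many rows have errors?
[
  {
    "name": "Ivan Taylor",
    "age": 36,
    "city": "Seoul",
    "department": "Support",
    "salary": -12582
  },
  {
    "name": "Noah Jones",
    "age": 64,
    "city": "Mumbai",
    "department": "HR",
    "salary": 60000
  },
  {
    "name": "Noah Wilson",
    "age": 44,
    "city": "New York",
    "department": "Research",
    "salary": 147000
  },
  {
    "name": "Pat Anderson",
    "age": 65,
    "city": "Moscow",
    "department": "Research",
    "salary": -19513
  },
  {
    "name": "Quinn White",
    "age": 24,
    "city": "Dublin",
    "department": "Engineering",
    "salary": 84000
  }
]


Validating 5 records:
Rules: name non-empty, age > 0, salary > 0

  Row 1 (Ivan Taylor): negative salary: -12582
  Row 2 (Noah Jones): OK
  Row 3 (Noah Wilson): OK
  Row 4 (Pat Anderson): negative salary: -19513
  Row 5 (Quinn White): OK

Total errors: 2

2 errors


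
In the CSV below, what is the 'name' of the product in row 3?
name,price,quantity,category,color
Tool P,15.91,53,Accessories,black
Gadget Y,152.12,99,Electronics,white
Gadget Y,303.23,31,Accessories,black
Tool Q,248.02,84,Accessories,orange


Query: Row 3 ('Gadget Y'), column 'name'
Value: Gadget Y

Gadget Y


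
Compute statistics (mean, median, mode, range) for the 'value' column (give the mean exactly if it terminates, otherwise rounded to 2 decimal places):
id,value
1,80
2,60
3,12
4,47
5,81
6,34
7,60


Data: [80, 60, 12, 47, 81, 34, 60]
Count: 7
Sum: 374
Mean: 374/7 ≈ 53.43 (rounded to 2 decimal places)
Sorted: [12, 34, 47, 60, 60, 80, 81]
Median: 60.0
Mode: 60 (2 times)
Range: 81 - 12 = 69
Min: 12, Max: 81

mean≈53.43, median=60.0, mode=60, range=69


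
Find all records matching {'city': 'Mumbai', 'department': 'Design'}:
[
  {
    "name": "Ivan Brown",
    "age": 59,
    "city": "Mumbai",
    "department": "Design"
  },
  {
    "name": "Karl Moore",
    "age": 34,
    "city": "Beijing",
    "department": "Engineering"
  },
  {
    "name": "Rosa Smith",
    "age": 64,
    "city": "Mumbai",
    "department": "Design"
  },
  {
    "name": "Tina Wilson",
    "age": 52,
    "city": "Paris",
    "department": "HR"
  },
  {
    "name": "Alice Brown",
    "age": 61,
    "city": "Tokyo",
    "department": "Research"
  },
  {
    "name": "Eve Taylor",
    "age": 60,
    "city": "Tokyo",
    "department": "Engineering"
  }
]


Search criteria: {'city': 'Mumbai', 'department': 'Design'}

Checking 6 records:
  Ivan Brown: {city: Mumbai, department: Design} <-- MATCH
  Karl Moore: {city: Beijing, department: Engineering}
  Rosa Smith: {city: Mumbai, department: Design} <-- MATCH
  Tina Wilson: {city: Paris, department: HR}
  Alice Brown: {city: Tokyo, department: Research}
  Eve Taylor: {city: Tokyo, department: Engineering}

Matches: ["Ivan Brown", "Rosa Smith"]

["Ivan Brown", "Rosa Smith"]


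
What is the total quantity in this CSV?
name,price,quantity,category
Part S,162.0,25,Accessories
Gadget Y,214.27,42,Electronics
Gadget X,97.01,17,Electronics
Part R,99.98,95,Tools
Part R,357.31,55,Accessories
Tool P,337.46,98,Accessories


Computing total quantity:
Values: [25, 42, 17, 95, 55, 98]
Sum = 332

332


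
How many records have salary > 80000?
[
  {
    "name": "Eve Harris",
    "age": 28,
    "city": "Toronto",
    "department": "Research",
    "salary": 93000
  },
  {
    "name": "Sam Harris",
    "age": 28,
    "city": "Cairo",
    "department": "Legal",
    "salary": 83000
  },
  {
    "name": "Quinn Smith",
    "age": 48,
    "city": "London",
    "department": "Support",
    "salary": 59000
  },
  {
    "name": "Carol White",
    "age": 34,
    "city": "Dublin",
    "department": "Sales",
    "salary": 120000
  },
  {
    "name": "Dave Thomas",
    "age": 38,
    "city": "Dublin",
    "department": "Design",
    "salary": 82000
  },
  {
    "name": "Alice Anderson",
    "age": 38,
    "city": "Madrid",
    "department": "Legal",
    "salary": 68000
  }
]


Data: 6 records
Condition: salary > 80000

Checking each record:
  Eve Harris: 93000 MATCH
  Sam Harris: 83000 MATCH
  Quinn Smith: 59000
  Carol White: 120000 MATCH
  Dave Thomas: 82000 MATCH
  Alice Anderson: 68000

Count: 4

4


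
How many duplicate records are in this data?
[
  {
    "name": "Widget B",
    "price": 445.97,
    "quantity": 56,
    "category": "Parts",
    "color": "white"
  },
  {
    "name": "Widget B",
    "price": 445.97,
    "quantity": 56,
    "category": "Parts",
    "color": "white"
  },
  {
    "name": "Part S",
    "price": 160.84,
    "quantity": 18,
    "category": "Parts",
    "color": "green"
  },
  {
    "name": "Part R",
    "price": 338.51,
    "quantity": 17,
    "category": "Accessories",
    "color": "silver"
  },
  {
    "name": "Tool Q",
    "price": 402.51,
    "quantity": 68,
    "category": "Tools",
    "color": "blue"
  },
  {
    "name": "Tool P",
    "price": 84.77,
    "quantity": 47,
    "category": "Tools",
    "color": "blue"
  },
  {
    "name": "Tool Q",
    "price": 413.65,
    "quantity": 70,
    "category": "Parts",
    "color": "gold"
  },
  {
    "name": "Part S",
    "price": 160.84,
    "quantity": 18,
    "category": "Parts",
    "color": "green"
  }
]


Checking 8 records for duplicates:

  Row 1: Widget B ($445.97, qty 56)
  Row 2: Widget B ($445.97, qty 56) <-- DUPLICATE
  Row 3: Part S ($160.84, qty 18)
  Row 4: Part R ($338.51, qty 17)
  Row 5: Tool Q ($402.51, qty 68)
  Row 6: Tool P ($84.77, qty 47)
  Row 7: Tool Q ($413.65, qty 70)
  Row 8: Part S ($160.84, qty 18) <-- DUPLICATE

Duplicates found: 2
Unique records: 6

2 duplicates, 6 unique


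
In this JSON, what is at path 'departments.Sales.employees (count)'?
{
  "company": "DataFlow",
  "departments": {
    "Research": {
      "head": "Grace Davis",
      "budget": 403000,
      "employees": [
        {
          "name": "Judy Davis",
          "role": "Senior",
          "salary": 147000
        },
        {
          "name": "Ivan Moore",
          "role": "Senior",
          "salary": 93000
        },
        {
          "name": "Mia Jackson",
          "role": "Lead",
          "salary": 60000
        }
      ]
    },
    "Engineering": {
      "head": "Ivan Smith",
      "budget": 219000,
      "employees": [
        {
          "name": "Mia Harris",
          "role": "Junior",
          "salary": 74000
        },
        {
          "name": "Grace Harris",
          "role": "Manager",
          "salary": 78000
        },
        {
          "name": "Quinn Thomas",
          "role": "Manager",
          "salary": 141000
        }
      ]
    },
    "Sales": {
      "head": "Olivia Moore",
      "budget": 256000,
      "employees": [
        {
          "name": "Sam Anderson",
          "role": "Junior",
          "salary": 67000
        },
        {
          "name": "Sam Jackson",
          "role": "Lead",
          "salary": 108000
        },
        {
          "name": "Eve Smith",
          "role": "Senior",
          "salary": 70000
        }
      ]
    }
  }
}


Path: departments.Sales.employees (count)

Navigate:
  -> departments
  -> Sales
  -> employees (array, length 3)

3


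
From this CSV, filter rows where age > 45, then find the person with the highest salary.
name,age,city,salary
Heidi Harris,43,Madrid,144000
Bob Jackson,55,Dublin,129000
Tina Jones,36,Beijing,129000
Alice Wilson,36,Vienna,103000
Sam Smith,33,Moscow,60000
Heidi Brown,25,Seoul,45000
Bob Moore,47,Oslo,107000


Filter: age > 45
Sort by: salary (descending)

Filtered records (2):
  Bob Jackson, age 55, salary $129000
  Bob Moore, age 47, salary $107000

Highest salary: Bob Jackson ($129000)

Bob Jackson


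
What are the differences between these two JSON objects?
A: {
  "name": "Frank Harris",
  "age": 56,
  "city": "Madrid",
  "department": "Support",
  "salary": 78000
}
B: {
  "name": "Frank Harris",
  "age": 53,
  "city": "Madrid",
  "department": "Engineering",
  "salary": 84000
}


Comparing each field (in key order):
  name: same
  age: DIFFERENT
  city: same
  department: DIFFERENT
  salary: DIFFERENT
Differences:
  age: 56 -> 53
  department: Support -> Engineering
  salary: 78000 -> 84000

3 field(s) changed

3 changes: age, department, salary


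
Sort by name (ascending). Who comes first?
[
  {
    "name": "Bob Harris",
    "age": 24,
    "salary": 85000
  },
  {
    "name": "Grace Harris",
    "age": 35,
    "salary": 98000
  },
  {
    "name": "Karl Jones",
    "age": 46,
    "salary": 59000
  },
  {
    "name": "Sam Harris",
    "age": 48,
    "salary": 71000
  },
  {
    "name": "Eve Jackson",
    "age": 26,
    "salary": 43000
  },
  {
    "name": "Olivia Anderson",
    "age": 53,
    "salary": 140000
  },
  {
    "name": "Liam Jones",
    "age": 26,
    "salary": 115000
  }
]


Sort by: name (ascending)

Sorted order:
  1. Bob Harris (name = Bob Harris)
  2. Eve Jackson (name = Eve Jackson)
  3. Grace Harris (name = Grace Harris)
  4. Karl Jones (name = Karl Jones)
  5. Liam Jones (name = Liam Jones)
  6. Olivia Anderson (name = Olivia Anderson)
  7. Sam Harris (name = Sam Harris)

First: Bob Harris

Bob Harris


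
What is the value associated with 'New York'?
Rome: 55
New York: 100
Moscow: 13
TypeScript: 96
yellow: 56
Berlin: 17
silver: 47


Looking up key 'New York'
Value: 100

100


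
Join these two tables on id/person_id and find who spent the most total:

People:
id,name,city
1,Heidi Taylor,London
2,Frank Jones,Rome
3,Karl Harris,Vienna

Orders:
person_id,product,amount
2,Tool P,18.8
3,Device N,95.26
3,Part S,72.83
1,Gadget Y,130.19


Join on: people.id = orders.person_id

Joined rows:
  Frank Jones (Rome) bought Tool P for $18.8
  Karl Harris (Vienna) bought Device N for $95.26
  Karl Harris (Vienna) bought Part S for $72.83
  Heidi Taylor (London) bought Gadget Y for $130.19

Total per person:
  Karl Harris: $168.09
  Heidi Taylor: $130.19
  Frank Jones: $18.80

Top spender: Karl Harris ($168.09)

Karl Harris ($168.09)


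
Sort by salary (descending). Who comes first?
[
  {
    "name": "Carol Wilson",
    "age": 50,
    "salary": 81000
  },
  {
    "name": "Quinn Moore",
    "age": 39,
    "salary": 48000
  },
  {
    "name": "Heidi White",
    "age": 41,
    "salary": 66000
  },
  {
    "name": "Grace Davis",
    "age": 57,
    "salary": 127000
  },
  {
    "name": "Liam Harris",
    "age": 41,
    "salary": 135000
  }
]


Sort by: salary (descending)

Sorted order:
  1. Liam Harris (salary = 135000)
  2. Grace Davis (salary = 127000)
  3. Carol Wilson (salary = 81000)
  4. Heidi White (salary = 66000)
  5. Quinn Moore (salary = 48000)

First: Liam Harris

Liam Harris


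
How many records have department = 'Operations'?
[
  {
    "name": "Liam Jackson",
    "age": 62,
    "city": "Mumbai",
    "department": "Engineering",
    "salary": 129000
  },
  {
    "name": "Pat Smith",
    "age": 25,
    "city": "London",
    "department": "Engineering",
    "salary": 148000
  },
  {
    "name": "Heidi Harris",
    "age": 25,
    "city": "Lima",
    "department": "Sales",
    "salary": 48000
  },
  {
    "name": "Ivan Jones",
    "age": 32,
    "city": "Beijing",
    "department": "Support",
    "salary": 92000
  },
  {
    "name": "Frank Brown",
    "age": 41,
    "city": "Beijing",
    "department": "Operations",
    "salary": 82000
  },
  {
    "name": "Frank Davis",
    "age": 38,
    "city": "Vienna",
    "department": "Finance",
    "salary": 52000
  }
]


Data: 6 records
Condition: department = 'Operations'

Checking each record:
  Liam Jackson: Engineering
  Pat Smith: Engineering
  Heidi Harris: Sales
  Ivan Jones: Support
  Frank Brown: Operations MATCH
  Frank Davis: Finance

Count: 1

1


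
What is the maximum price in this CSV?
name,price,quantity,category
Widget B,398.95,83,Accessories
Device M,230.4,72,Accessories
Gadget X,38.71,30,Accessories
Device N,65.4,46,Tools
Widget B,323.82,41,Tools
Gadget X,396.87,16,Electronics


Computing maximum price:
Values: [398.95, 230.4, 38.71, 65.4, 323.82, 396.87]
Max = 398.95

398.95


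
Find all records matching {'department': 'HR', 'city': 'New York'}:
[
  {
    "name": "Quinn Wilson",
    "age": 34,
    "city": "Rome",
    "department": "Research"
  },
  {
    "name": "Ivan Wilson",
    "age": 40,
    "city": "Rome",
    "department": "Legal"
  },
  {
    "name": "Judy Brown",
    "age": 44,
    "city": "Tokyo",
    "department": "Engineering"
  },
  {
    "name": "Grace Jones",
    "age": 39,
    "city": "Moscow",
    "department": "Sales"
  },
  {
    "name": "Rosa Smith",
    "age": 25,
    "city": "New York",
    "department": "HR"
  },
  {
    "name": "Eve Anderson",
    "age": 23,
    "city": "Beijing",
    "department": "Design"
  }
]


Search criteria: {'department': 'HR', 'city': 'New York'}

Checking 6 records:
  Quinn Wilson: {department: Research, city: Rome}
  Ivan Wilson: {department: Legal, city: Rome}
  Judy Brown: {department: Engineering, city: Tokyo}
  Grace Jones: {department: Sales, city: Moscow}
  Rosa Smith: {department: HR, city: New York} <-- MATCH
  Eve Anderson: {department: Design, city: Beijing}

Matches: ["Rosa Smith"]

["Rosa Smith"]


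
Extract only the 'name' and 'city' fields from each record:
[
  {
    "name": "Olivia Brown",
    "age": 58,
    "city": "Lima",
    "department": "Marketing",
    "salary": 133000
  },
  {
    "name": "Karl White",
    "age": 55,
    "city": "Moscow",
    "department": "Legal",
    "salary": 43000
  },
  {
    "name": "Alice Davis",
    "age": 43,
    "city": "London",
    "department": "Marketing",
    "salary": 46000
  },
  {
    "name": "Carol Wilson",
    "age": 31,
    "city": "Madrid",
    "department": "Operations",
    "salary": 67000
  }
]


Original: 4 records with fields: name, age, city, department, salary
Keep: ['name', 'city']
Drop: ['age', 'department', 'salary']
Result: 4 records, 2 fields each

[
  {
    "name": "Olivia Brown",
    "city": "Lima"
  },
  {
    "name": "Karl White",
    "city": "Moscow"
  },
  {
    "name": "Alice Davis",
    "city": "London"
  },
  {
    "name": "Carol Wilson",
    "city": "Madrid"
  }
]


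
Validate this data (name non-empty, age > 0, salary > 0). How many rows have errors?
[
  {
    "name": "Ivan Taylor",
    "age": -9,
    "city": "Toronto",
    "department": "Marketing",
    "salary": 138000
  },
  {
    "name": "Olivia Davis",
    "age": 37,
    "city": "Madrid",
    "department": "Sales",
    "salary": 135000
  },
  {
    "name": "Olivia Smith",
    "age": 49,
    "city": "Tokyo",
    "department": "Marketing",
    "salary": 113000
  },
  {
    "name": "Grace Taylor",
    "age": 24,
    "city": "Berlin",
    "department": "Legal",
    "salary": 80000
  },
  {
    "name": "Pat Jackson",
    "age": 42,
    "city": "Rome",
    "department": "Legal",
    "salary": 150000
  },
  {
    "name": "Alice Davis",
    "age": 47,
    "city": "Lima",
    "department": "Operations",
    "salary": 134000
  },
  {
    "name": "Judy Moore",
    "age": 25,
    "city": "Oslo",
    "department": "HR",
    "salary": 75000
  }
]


Validating 7 records:
Rules: name non-empty, age > 0, salary > 0

  Row 1 (Ivan Taylor): negative age: -9
  Row 2 (Olivia Davis): OK
  Row 3 (Olivia Smith): OK
  Row 4 (Grace Taylor): OK
  Row 5 (Pat Jackson): OK
  Row 6 (Alice Davis): OK
  Row 7 (Judy Moore): OK

Total errors: 1

1 errors


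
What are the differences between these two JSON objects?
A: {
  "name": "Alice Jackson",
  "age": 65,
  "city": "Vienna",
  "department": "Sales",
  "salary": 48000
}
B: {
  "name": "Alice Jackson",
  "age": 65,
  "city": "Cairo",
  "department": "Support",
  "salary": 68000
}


Comparing each field (in key order):
  name: same
  age: same
  city: DIFFERENT
  department: DIFFERENT
  salary: DIFFERENT
Differences:
  city: Vienna -> Cairo
  department: Sales -> Support
  salary: 48000 -> 68000

3 field(s) changed

3 changes: city, department, salary


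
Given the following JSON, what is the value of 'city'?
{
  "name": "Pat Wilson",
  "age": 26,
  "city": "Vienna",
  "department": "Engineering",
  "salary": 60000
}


Looking up field 'city'
Value: Vienna

Vienna


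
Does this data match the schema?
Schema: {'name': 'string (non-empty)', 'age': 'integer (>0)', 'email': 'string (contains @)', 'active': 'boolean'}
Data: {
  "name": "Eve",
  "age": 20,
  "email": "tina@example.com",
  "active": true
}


Validating each field against schema:
  name: OK (non-empty string)
  age: OK (positive integer)
  email: OK (string with @)
  active: OK (boolean)

Result: VALID

VALID


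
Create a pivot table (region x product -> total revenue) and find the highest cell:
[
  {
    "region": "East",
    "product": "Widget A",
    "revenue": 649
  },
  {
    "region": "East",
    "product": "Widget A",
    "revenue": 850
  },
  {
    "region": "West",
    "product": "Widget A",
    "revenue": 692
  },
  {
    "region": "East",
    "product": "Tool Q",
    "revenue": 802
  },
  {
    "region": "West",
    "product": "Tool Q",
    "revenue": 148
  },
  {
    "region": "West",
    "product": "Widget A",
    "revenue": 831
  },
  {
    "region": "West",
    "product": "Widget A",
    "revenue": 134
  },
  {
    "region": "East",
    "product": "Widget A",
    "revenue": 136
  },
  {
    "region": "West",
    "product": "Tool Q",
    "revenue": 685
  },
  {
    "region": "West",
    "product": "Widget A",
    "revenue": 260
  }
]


Pivot: region (rows) x product (columns) -> total revenue

     Tool Q        Widget A    
East           802          1635  
West           833          1917  

Highest: West / Widget A = $1917

West / Widget A = $1917


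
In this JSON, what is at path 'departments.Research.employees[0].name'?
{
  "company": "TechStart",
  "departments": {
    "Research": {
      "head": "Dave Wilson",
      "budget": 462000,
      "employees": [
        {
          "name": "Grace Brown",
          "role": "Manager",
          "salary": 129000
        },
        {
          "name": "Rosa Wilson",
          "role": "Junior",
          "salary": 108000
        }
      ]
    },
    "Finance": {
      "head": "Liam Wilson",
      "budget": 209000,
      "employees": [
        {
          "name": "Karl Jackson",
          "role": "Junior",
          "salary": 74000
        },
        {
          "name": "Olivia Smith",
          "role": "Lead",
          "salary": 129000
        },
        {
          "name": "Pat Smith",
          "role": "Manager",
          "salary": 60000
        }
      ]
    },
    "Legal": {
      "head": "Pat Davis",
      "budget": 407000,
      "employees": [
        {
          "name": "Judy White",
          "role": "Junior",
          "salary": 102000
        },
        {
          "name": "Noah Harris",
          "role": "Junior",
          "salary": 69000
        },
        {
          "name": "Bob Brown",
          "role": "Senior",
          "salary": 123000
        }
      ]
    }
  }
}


Path: departments.Research.employees[0].name

Navigate:
  -> departments
  -> Research
  -> employees[0].name = 'Grace Brown'

Grace Brown


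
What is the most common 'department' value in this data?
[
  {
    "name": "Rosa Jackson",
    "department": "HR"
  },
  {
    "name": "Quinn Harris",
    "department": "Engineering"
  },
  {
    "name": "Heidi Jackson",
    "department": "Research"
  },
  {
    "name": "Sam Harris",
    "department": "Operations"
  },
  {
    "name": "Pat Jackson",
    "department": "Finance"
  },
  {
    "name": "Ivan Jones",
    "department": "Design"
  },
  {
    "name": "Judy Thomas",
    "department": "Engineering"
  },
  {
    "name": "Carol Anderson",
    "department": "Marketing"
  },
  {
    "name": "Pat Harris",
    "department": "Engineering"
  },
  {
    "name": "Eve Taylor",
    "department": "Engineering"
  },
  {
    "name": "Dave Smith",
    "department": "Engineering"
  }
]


Counting 'department' values across 11 records:

  Engineering: 5 #####
  HR: 1 #
  Research: 1 #
  Operations: 1 #
  Finance: 1 #
  Design: 1 #
  Marketing: 1 #

Most common: Engineering (5 times)

Engineering (5 times)


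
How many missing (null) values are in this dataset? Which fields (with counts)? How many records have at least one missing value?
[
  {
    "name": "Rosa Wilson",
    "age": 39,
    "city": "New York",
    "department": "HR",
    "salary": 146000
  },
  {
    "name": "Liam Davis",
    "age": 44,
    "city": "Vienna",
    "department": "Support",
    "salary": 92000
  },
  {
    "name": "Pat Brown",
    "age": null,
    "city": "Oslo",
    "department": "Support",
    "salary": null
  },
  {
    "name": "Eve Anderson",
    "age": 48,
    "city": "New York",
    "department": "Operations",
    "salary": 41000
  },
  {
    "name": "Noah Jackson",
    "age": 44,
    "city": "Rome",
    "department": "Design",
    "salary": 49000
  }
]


Checking for missing (null) values in 5 records:

  Rosa Wilson: complete
  Liam Davis: complete
  Pat Brown: age, salary
  Eve Anderson: complete
  Noah Jackson: complete

Per field:
  name: 0 missing
  age: 1 missing
  city: 0 missing
  department: 0 missing
  salary: 1 missing

Total missing values: 2
Records with any missing: 1

2 missing values (age: 1, salary: 1); 1 incomplete records


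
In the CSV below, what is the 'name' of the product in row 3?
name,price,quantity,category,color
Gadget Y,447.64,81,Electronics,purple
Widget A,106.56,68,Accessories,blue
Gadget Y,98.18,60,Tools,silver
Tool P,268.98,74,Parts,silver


Query: Row 3 ('Gadget Y'), column 'name'
Value: Gadget Y

Gadget Y


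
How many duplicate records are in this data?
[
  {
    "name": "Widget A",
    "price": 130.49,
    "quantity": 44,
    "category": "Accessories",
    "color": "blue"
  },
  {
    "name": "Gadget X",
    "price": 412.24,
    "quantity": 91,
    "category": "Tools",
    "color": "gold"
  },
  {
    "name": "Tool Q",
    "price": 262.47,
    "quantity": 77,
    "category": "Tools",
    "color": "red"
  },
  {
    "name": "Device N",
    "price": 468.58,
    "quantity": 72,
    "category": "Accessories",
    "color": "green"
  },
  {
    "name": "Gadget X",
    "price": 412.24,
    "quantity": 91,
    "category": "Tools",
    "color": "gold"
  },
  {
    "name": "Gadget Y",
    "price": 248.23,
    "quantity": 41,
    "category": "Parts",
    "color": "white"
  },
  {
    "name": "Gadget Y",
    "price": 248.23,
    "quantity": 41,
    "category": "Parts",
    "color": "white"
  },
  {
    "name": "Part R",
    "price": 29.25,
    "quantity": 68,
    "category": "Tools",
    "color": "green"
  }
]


Checking 8 records for duplicates:

  Row 1: Widget A ($130.49, qty 44)
  Row 2: Gadget X ($412.24, qty 91)
  Row 3: Tool Q ($262.47, qty 77)
  Row 4: Device N ($468.58, qty 72)
  Row 5: Gadget X ($412.24, qty 91) <-- DUPLICATE
  Row 6: Gadget Y ($248.23, qty 41)
  Row 7: Gadget Y ($248.23, qty 41) <-- DUPLICATE
  Row 8: Part R ($29.25, qty 68)

Duplicates found: 2
Unique records: 6

2 duplicates, 6 unique


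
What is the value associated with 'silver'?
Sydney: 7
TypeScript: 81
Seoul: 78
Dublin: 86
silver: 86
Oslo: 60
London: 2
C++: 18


Looking up key 'silver'
Value: 86

86


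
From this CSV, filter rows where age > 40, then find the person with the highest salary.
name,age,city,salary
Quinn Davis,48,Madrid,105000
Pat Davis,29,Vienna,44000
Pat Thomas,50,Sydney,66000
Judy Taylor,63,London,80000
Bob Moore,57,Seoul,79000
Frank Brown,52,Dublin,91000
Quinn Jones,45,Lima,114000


Filter: age > 40
Sort by: salary (descending)

Filtered records (6):
  Quinn Jones, age 45, salary $114000
  Quinn Davis, age 48, salary $105000
  Frank Brown, age 52, salary $91000
  Judy Taylor, age 63, salary $80000
  Bob Moore, age 57, salary $79000
  Pat Thomas, age 50, salary $66000

Highest salary: Quinn Jones ($114000)

Quinn Jones


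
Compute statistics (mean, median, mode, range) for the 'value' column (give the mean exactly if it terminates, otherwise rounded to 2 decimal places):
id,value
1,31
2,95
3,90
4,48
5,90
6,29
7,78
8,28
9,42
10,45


Data: [31, 95, 90, 48, 90, 29, 78, 28, 42, 45]
Count: 10
Sum: 576
Mean: 576/10 = 57.6
Sorted: [28, 29, 31, 42, 45, 48, 78, 90, 90, 95]
Median: 46.5
Mode: 90 (2 times)
Range: 95 - 28 = 67
Min: 28, Max: 95

mean=57.6, median=46.5, mode=90, range=67


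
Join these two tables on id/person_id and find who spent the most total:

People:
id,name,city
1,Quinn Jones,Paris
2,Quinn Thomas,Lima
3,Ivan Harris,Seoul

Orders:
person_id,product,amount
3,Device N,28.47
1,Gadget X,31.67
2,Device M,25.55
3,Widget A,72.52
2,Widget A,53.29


Join on: people.id = orders.person_id

Joined rows:
  Ivan Harris (Seoul) bought Device N for $28.47
  Quinn Jones (Paris) bought Gadget X for $31.67
  Quinn Thomas (Lima) bought Device M for $25.55
  Ivan Harris (Seoul) bought Widget A for $72.52
  Quinn Thomas (Lima) bought Widget A for $53.29

Total per person:
  Ivan Harris: $100.99
  Quinn Thomas: $78.84
  Quinn Jones: $31.67

Top spender: Ivan Harris ($100.99)

Ivan Harris ($100.99)


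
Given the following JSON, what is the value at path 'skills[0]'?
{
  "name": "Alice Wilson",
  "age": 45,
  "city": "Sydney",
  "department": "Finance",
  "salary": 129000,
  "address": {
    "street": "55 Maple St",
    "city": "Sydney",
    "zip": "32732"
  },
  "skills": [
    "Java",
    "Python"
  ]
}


Query: skills[0]
Path: skills -> first element
Value: Java

Java


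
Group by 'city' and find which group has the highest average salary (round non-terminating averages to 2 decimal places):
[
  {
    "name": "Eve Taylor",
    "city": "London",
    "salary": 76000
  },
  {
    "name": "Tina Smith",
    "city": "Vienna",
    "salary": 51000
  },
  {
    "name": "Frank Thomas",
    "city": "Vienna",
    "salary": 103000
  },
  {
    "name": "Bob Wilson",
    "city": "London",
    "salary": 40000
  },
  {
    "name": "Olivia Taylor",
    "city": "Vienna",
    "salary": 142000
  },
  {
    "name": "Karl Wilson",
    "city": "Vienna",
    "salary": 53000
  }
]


Group by: city

Groups:
  London: 2 people, avg salary = 116000/2 = $58000
  Vienna: 4 people, avg salary = 349000/4 = $87250

Highest average salary: Vienna ($87250)

Vienna ($87250)


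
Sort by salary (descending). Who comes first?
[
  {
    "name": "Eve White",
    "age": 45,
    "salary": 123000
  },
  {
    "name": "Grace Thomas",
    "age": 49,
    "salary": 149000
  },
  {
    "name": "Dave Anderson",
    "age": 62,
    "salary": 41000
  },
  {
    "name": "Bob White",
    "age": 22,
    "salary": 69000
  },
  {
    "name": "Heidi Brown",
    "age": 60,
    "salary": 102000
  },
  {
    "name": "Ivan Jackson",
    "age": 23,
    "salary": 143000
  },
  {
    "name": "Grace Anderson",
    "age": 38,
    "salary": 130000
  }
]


Sort by: salary (descending)

Sorted order:
  1. Grace Thomas (salary = 149000)
  2. Ivan Jackson (salary = 143000)
  3. Grace Anderson (salary = 130000)
  4. Eve White (salary = 123000)
  5. Heidi Brown (salary = 102000)
  6. Bob White (salary = 69000)
  7. Dave Anderson (salary = 41000)

First: Grace Thomas

Grace Thomas


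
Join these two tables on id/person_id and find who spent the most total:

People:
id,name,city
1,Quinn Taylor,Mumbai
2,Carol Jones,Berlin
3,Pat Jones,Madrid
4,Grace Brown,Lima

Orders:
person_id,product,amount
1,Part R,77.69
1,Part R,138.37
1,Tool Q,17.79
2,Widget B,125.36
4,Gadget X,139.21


Join on: people.id = orders.person_id

Joined rows:
  Quinn Taylor (Mumbai) bought Part R for $77.69
  Quinn Taylor (Mumbai) bought Part R for $138.37
  Quinn Taylor (Mumbai) bought Tool Q for $17.79
  Carol Jones (Berlin) bought Widget B for $125.36
  Grace Brown (Lima) bought Gadget X for $139.21

Total per person:
  Quinn Taylor: $233.85
  Grace Brown: $139.21
  Carol Jones: $125.36

Top spender: Quinn Taylor ($233.85)

Quinn Taylor ($233.85)


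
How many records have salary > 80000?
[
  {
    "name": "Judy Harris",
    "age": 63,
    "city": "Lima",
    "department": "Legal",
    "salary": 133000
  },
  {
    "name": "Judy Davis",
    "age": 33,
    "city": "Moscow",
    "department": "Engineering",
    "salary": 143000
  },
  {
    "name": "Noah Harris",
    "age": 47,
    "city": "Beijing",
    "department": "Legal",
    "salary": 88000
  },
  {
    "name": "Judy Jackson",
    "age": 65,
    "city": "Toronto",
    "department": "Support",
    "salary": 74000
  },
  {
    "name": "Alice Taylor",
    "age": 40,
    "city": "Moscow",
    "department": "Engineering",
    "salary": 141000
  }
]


Data: 5 records
Condition: salary > 80000

Checking each record:
  Judy Harris: 133000 MATCH
  Judy Davis: 143000 MATCH
  Noah Harris: 88000 MATCH
  Judy Jackson: 74000
  Alice Taylor: 141000 MATCH

Count: 4

4


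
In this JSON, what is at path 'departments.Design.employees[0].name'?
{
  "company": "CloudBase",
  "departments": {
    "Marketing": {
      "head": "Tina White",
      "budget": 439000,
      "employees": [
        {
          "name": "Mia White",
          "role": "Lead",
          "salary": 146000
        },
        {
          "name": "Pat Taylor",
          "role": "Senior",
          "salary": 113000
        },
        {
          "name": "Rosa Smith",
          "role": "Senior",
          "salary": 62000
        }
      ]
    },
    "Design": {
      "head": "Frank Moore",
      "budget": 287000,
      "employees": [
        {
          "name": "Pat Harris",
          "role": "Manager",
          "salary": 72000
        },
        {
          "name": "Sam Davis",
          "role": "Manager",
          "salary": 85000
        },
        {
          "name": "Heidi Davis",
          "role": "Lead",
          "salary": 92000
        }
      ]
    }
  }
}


Path: departments.Design.employees[0].name

Navigate:
  -> departments
  -> Design
  -> employees[0].name = 'Pat Harris'

Pat Harris


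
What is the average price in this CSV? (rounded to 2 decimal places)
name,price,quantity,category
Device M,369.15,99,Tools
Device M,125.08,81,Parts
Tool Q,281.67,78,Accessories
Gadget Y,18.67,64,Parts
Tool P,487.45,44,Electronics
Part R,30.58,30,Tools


Computing average price:
Values: [369.15, 125.08, 281.67, 18.67, 487.45, 30.58]
Sum = 1312.60
Count = 6
Average = 1312.60/6 ≈ 218.77 (rounded to 2 decimal places)

218.77


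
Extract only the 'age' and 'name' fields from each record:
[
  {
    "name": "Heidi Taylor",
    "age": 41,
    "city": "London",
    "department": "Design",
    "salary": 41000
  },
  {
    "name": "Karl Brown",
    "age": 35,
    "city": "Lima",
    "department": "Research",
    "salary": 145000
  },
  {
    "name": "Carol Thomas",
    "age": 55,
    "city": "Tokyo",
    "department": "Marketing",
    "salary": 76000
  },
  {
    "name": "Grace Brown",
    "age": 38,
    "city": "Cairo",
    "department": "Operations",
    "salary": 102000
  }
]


Original: 4 records with fields: name, age, city, department, salary
Keep: ['age', 'name']
Drop: ['city', 'department', 'salary']
Result: 4 records, 2 fields each

[
  {
    "age": 41,
    "name": "Heidi Taylor"
  },
  {
    "age": 35,
    "name": "Karl Brown"
  },
  {
    "age": 55,
    "name": "Carol Thomas"
  },
  {
    "age": 38,
    "name": "Grace Brown"
  }
]


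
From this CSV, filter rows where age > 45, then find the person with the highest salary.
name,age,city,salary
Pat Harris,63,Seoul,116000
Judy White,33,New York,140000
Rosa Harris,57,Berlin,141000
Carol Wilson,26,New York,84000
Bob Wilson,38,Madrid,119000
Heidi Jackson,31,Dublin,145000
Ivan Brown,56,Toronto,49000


Filter: age > 45
Sort by: salary (descending)

Filtered records (3):
  Rosa Harris, age 57, salary $141000
  Pat Harris, age 63, salary $116000
  Ivan Brown, age 56, salary $49000

Highest salary: Rosa Harris ($141000)

Rosa Harris


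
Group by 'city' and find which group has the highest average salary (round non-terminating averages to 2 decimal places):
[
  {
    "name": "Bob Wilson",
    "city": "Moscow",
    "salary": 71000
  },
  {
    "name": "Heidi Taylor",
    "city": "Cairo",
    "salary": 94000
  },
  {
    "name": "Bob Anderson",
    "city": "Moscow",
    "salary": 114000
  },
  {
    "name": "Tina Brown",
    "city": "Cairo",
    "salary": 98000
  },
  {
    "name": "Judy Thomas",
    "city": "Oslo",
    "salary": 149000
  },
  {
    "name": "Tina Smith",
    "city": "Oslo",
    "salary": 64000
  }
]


Group by: city

Groups:
  Cairo: 2 people, avg salary = 192000/2 = $96000
  Moscow: 2 people, avg salary = 185000/2 = $92500
  Oslo: 2 people, avg salary = 213000/2 = $106500

Highest average salary: Oslo ($106500)

Oslo ($106500)


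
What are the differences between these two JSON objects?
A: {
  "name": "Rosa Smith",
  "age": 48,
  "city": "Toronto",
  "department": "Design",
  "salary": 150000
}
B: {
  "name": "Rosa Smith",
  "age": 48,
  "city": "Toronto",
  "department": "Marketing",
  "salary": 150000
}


Comparing each field (in key order):
  name: same
  age: same
  city: same
  department: DIFFERENT
  salary: same
Differences:
  department: Design -> Marketing

1 field(s) changed

1 change: department


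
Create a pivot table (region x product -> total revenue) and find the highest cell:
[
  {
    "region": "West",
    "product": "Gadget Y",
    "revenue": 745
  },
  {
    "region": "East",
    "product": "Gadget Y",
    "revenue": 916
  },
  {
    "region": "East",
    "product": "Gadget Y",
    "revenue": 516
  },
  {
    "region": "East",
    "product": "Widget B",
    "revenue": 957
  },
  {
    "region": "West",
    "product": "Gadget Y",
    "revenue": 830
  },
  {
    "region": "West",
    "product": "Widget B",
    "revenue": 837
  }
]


Pivot: region (rows) x product (columns) -> total revenue

     Gadget Y      Widget B    
East          1432           957  
West          1575           837  

Highest: West / Gadget Y = $1575

West / Gadget Y = $1575


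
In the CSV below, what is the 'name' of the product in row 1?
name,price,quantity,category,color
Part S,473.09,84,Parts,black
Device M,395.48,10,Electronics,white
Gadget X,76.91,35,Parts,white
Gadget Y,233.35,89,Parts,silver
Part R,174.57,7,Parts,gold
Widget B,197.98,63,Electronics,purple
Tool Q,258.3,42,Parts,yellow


Query: Row 1 ('Part S'), column 'name'
Value: Part S

Part S


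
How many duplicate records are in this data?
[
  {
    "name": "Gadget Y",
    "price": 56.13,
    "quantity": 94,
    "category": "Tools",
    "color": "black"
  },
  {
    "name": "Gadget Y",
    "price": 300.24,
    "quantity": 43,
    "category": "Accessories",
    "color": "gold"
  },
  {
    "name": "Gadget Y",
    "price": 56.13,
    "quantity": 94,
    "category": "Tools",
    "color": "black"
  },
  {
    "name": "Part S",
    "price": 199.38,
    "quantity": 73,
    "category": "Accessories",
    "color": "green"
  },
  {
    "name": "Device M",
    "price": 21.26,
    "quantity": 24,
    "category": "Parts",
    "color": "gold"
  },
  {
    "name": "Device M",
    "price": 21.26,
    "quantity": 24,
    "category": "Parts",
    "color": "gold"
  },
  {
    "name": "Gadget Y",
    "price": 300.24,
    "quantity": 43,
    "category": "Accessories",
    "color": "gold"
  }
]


Checking 7 records for duplicates:

  Row 1: Gadget Y ($56.13, qty 94)
  Row 2: Gadget Y ($300.24, qty 43)
  Row 3: Gadget Y ($56.13, qty 94) <-- DUPLICATE
  Row 4: Part S ($199.38, qty 73)
  Row 5: Device M ($21.26, qty 24)
  Row 6: Device M ($21.26, qty 24) <-- DUPLICATE
  Row 7: Gadget Y ($300.24, qty 43) <-- DUPLICATE

Duplicates found: 3
Unique records: 4

3 duplicates, 4 unique
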